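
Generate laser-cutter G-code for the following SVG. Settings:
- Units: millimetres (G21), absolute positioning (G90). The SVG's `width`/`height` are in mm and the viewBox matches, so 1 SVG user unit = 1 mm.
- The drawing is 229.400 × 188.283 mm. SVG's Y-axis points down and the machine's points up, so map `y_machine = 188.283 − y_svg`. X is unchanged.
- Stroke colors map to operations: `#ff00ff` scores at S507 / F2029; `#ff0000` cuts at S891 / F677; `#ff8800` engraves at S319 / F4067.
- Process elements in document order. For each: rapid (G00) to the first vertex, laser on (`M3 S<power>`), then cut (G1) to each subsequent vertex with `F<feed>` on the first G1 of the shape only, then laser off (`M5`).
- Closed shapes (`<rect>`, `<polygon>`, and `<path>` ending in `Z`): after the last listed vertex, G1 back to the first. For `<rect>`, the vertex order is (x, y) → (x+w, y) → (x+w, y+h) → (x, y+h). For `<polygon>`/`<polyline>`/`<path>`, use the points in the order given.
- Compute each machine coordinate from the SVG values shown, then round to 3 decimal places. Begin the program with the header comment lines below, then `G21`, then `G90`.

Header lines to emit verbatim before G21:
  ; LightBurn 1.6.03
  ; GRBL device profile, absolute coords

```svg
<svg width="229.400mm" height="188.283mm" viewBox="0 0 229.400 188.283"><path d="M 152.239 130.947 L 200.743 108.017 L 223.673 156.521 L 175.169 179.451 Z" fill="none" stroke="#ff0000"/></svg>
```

; LightBurn 1.6.03
; GRBL device profile, absolute coords
G21
G90
G00 X152.239 Y57.336
M3 S891
G1 X200.743 Y80.266 F677
G1 X223.673 Y31.762
G1 X175.169 Y8.832
G1 X152.239 Y57.336
M5

Since the viewBox matches the mm dimensions, user units are millimetres directly. The only transform is the Y-flip y_m = 188.283 − y_svg.

Shape 1 is a regular polygon drawn with `<path>`. Its stroke #ff0000 means cut at S891, F677. After flipping Y the toolpath is (152.239,57.336) → (200.743,80.266) → (223.673,31.762) → (175.169,8.832) → (152.239,57.336), returning to the start.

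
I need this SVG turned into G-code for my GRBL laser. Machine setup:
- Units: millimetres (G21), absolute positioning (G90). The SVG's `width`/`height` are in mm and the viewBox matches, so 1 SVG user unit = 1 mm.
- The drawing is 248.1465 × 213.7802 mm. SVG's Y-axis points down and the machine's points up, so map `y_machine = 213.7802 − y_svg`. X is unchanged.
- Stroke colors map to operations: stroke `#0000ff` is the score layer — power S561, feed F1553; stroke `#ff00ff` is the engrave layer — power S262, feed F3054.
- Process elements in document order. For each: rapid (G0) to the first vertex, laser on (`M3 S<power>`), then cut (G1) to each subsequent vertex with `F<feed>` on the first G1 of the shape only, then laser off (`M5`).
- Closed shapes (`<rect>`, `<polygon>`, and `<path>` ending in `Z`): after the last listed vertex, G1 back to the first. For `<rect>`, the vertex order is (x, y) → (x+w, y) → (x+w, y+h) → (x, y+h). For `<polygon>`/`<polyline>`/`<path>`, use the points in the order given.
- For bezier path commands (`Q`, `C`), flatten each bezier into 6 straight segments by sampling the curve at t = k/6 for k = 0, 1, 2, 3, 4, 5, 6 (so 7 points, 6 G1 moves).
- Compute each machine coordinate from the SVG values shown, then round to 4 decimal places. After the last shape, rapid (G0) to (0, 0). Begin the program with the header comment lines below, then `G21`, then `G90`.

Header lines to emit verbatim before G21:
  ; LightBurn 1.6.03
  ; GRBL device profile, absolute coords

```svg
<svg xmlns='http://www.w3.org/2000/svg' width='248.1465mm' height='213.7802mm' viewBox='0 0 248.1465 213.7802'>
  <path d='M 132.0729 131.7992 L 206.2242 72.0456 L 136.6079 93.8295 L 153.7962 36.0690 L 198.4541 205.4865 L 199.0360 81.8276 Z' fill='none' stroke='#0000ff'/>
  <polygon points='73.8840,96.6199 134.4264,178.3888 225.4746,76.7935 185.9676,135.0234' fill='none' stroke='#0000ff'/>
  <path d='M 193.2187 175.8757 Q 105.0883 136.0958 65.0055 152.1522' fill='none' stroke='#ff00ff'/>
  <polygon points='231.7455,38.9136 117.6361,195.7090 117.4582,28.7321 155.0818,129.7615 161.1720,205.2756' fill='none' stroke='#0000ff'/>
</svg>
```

1 u = 1 mm; y_m = 213.7802 − y.

[1] `<path>` closed polygon, #0000ff→score S561 F1553: (132.0729,81.9810) → (206.2242,141.7346) → (136.6079,119.9507) → (153.7962,177.7112) → (198.4541,8.2937) → (199.0360,131.9526) → (132.0729,81.9810) (closed)

[2] `<polygon>` closed polygon, #0000ff→score S561 F1553: (73.8840,117.1603) → (134.4264,35.3914) → (225.4746,136.9867) → (185.9676,78.7568) → (73.8840,117.1603) (closed)

[3] `<path>` quadratic bezier, #ff00ff→engrave S262 F3054: (193.2187,37.9045) → (165.1766,49.6135) → (139.8037,58.2204) → (117.1002,63.7253) → (97.0660,66.1282) → (79.7011,65.4291) → (65.0055,61.6280)

[4] `<polygon>` closed polygon, #0000ff→score S561 F1553: (231.7455,174.8666) → (117.6361,18.0712) → (117.4582,185.0481) → (155.0818,84.0187) → (161.1720,8.5046) → (231.7455,174.8666) (closed)

; LightBurn 1.6.03
; GRBL device profile, absolute coords
G21
G90
G0 X132.0729 Y81.9810
M3 S561
G1 X206.2242 Y141.7346 F1553
G1 X136.6079 Y119.9507
G1 X153.7962 Y177.7112
G1 X198.4541 Y8.2937
G1 X199.0360 Y131.9526
G1 X132.0729 Y81.9810
M5
G0 X73.8840 Y117.1603
M3 S561
G1 X134.4264 Y35.3914 F1553
G1 X225.4746 Y136.9867
G1 X185.9676 Y78.7568
G1 X73.8840 Y117.1603
M5
G0 X193.2187 Y37.9045
M3 S262
G1 X165.1766 Y49.6135 F3054
G1 X139.8037 Y58.2204
G1 X117.1002 Y63.7253
G1 X97.0660 Y66.1282
G1 X79.7011 Y65.4291
G1 X65.0055 Y61.6280
M5
G0 X231.7455 Y174.8666
M3 S561
G1 X117.6361 Y18.0712 F1553
G1 X117.4582 Y185.0481
G1 X155.0818 Y84.0187
G1 X161.1720 Y8.5046
G1 X231.7455 Y174.8666
M5
G0 X0.0000 Y0.0000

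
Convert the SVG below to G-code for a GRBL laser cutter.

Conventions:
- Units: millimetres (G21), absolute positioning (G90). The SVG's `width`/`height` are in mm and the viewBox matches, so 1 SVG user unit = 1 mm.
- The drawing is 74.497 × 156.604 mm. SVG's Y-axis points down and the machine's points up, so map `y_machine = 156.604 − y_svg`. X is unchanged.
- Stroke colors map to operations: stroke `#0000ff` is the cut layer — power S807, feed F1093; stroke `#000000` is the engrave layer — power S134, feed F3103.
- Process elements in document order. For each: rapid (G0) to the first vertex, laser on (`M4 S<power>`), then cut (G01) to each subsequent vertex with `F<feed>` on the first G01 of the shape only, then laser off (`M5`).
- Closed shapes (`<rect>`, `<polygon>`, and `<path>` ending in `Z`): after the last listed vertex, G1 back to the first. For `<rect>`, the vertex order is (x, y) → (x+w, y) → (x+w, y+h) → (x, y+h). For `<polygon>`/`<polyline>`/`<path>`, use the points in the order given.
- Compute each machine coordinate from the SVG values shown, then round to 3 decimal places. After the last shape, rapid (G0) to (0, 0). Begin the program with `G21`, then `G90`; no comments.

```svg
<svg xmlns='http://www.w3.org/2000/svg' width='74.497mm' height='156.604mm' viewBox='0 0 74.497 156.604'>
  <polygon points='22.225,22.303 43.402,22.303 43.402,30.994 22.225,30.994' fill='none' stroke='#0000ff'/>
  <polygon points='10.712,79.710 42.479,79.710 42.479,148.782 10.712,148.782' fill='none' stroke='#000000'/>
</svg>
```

G21
G90
G0 X22.225 Y134.301
M4 S807
G01 X43.402 Y134.301 F1093
G01 X43.402 Y125.610
G01 X22.225 Y125.610
G01 X22.225 Y134.301
M5
G0 X10.712 Y76.894
M4 S134
G01 X42.479 Y76.894 F3103
G01 X42.479 Y7.822
G01 X10.712 Y7.822
G01 X10.712 Y76.894
M5
G0 X0.000 Y0.000

Since the viewBox matches the mm dimensions, user units are millimetres directly. The only transform is the Y-flip y_m = 156.604 − y_svg.

Shape 1 is a rectangle drawn with `<polygon>`. Its stroke #0000ff means cut at S807, F1093. After flipping Y the toolpath is (22.225,134.301) → (43.402,134.301) → (43.402,125.610) → (22.225,125.610) → (22.225,134.301), returning to the start.

Shape 2 is a rectangle drawn with `<polygon>`. Its stroke #000000 means engrave at S134, F3103. After flipping Y the toolpath is (10.712,76.894) → (42.479,76.894) → (42.479,7.822) → (10.712,7.822) → (10.712,76.894), returning to the start.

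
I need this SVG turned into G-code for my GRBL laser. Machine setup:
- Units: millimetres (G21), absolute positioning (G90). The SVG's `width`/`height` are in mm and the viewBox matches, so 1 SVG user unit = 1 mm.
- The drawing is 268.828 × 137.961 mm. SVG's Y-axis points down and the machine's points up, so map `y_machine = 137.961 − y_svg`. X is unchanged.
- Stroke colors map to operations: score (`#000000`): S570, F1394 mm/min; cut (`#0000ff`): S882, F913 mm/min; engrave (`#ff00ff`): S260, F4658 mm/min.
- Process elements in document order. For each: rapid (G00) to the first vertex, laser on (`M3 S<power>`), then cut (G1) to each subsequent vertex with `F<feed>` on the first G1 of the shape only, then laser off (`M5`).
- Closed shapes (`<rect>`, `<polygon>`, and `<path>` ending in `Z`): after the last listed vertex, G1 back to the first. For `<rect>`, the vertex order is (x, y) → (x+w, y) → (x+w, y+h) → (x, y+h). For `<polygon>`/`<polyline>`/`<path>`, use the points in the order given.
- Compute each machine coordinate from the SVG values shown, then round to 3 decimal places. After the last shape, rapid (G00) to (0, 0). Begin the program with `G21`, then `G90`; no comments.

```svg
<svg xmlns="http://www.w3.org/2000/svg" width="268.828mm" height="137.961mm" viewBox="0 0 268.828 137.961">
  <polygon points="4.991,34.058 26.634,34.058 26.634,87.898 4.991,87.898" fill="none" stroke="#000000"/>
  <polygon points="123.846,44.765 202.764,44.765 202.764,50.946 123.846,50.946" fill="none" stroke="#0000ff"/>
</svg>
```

1 u = 1 mm; y_m = 137.961 − y.

[1] `<polygon>` rectangle, #000000→score S570 F1394: (4.991,103.903) → (26.634,103.903) → (26.634,50.063) → (4.991,50.063) → (4.991,103.903) (closed)

[2] `<polygon>` rectangle, #0000ff→cut S882 F913: (123.846,93.196) → (202.764,93.196) → (202.764,87.015) → (123.846,87.015) → (123.846,93.196) (closed)

G21
G90
G00 X4.991 Y103.903
M3 S570
G1 X26.634 Y103.903 F1394
G1 X26.634 Y50.063
G1 X4.991 Y50.063
G1 X4.991 Y103.903
M5
G00 X123.846 Y93.196
M3 S882
G1 X202.764 Y93.196 F913
G1 X202.764 Y87.015
G1 X123.846 Y87.015
G1 X123.846 Y93.196
M5
G00 X0.000 Y0.000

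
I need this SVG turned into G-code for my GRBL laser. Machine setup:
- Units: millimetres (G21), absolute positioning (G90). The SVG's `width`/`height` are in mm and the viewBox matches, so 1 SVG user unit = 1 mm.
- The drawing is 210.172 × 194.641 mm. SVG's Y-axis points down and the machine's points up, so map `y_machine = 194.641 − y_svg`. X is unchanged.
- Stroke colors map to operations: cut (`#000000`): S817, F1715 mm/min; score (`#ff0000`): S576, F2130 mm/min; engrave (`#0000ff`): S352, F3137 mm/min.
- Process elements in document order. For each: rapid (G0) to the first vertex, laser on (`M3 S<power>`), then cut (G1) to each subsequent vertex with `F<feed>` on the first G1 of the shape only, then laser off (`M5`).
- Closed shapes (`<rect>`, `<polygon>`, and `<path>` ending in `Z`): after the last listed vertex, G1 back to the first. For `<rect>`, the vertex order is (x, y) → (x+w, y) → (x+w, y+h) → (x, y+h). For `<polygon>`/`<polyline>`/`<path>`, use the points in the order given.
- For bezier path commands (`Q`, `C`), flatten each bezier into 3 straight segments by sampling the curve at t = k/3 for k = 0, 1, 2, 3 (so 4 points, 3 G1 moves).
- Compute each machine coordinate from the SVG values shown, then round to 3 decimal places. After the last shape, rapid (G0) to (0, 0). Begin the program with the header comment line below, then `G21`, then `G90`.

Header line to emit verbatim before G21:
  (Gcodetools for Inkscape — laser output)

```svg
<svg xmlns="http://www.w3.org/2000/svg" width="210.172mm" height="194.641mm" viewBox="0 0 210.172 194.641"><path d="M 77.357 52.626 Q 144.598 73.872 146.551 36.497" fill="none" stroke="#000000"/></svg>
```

(Gcodetools for Inkscape — laser output)
G21
G90
G0 X77.357 Y142.015
M3 S817
G1 X114.930 Y134.364 F1715
G1 X137.995 Y139.741
G1 X146.551 Y158.144
M5
G0 X0.000 Y0.000

viewBox `0 0 210.172 194.641` with mm width/height → 1 unit = 1 mm. Flip: y_m = 194.641 − y_svg.

**Shape 1** — `<path>` quadratic bezier, stroke `#000000` → cut (S817, F1715). Control points (SVG): P0=(77.357,52.626), P1=(144.598,73.872), P2=(146.551,36.497); sampled at t=k/3. Machine vertices: (77.357,142.015) → (114.930,134.364) → (137.995,139.741) → (146.551,158.144). Open path.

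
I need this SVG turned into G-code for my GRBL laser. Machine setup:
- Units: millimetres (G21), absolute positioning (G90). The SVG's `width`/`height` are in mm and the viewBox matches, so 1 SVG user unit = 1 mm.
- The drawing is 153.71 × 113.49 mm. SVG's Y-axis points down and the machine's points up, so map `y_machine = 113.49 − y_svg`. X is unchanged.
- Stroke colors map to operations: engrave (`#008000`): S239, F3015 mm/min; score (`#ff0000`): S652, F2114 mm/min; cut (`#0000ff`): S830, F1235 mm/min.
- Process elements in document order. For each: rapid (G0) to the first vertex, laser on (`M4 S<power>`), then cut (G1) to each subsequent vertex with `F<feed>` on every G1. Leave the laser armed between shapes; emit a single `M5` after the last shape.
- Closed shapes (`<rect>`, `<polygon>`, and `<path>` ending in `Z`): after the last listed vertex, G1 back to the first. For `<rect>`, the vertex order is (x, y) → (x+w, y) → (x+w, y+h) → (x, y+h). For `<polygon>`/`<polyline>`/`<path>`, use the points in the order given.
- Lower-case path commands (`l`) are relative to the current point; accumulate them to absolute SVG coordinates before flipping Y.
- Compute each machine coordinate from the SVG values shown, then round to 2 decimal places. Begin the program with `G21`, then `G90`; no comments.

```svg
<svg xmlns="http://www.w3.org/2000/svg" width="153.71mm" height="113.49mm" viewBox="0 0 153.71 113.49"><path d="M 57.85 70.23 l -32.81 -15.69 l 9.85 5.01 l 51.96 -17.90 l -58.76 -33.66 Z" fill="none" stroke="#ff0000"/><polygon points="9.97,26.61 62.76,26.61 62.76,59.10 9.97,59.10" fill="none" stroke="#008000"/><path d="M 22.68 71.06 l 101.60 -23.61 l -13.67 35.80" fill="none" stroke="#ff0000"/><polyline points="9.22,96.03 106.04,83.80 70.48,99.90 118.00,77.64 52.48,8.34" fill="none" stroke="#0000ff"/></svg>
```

G21
G90
G0 X57.85 Y43.26
M4 S652
G1 X25.04 Y58.95 F2114
G1 X34.89 Y53.94 F2114
G1 X86.85 Y71.84 F2114
G1 X28.09 Y105.50 F2114
G1 X57.85 Y43.26 F2114
G0 X9.97 Y86.88
M4 S239
G1 X62.76 Y86.88 F3015
G1 X62.76 Y54.39 F3015
G1 X9.97 Y54.39 F3015
G1 X9.97 Y86.88 F3015
G0 X22.68 Y42.43
M4 S652
G1 X124.28 Y66.04 F2114
G1 X110.61 Y30.24 F2114
G0 X9.22 Y17.46
M4 S830
G1 X106.04 Y29.69 F1235
G1 X70.48 Y13.59 F1235
G1 X118.00 Y35.85 F1235
G1 X52.48 Y105.15 F1235
M5

viewBox `0 0 153.71 113.49` with mm width/height → 1 unit = 1 mm. Flip: y_m = 113.49 − y_svg.

**Shape 1** — `<path>` closed polygon, stroke `#ff0000` → score (S652, F2114). Machine vertices: (57.85,43.26) → (25.04,58.95) → (34.89,53.94) → (86.85,71.84) → (28.09,105.50) → (57.85,43.26). Closed: final G1 returns to the first vertex.

**Shape 2** — `<polygon>` rectangle, stroke `#008000` → engrave (S239, F3015). Machine vertices: (9.97,86.88) → (62.76,86.88) → (62.76,54.39) → (9.97,54.39) → (9.97,86.88). Closed: final G1 returns to the first vertex.

**Shape 3** — `<path>` open polyline, stroke `#ff0000` → score (S652, F2114). Machine vertices: (22.68,42.43) → (124.28,66.04) → (110.61,30.24). Open path.

**Shape 4** — `<polyline>` open polyline, stroke `#0000ff` → cut (S830, F1235). Machine vertices: (9.22,17.46) → (106.04,29.69) → (70.48,13.59) → (118.00,35.85) → (52.48,105.15). Open path.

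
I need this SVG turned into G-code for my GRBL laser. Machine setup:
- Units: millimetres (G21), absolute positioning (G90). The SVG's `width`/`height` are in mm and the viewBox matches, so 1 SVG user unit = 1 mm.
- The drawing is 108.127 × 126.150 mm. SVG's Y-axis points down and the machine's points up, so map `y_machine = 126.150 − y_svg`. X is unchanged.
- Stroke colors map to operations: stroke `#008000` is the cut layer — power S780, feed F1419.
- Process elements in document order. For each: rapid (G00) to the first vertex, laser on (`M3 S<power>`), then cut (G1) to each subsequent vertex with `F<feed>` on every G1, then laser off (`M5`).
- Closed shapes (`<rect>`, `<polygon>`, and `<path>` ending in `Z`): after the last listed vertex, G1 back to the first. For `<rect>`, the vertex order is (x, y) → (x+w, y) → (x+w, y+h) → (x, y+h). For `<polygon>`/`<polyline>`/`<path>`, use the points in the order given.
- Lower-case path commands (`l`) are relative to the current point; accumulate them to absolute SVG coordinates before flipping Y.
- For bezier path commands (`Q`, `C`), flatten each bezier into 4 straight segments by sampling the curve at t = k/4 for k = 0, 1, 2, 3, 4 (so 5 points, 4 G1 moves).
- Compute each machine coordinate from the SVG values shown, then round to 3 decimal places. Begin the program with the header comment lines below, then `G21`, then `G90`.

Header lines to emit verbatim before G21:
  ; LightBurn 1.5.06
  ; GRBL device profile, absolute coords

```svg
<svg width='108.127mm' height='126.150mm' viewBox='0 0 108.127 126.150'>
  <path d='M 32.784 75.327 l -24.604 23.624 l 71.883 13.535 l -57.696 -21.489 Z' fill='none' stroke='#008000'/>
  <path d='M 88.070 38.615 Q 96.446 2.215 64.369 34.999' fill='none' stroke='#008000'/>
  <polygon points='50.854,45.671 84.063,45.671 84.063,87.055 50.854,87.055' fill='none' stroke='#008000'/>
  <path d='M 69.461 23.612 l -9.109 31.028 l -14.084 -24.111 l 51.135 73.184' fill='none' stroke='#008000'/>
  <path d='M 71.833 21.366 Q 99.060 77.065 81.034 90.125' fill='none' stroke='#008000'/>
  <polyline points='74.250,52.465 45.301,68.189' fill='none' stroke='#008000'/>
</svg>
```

; LightBurn 1.5.06
; GRBL device profile, absolute coords
G21
G90
G00 X32.784 Y50.823
M3 S780
G1 X8.180 Y27.199 F1419
G1 X80.063 Y13.664 F1419
G1 X22.367 Y35.153 F1419
G1 X32.784 Y50.823 F1419
M5
G00 X88.070 Y87.535
M3 S780
G1 X89.730 Y101.411 F1419
G1 X86.333 Y106.639 F1419
G1 X77.879 Y103.219 F1419
G1 X64.369 Y91.151 F1419
M5
G00 X50.854 Y80.479
M3 S780
G1 X84.063 Y80.479 F1419
G1 X84.063 Y39.095 F1419
G1 X50.854 Y39.095 F1419
G1 X50.854 Y80.479 F1419
M5
G00 X69.461 Y102.538
M3 S780
G1 X60.352 Y71.510 F1419
G1 X46.268 Y95.621 F1419
G1 X97.403 Y22.437 F1419
M5
G00 X71.833 Y104.784
M3 S780
G1 X82.618 Y79.599 F1419
G1 X87.747 Y59.745 F1419
G1 X87.219 Y45.220 F1419
G1 X81.034 Y36.025 F1419
M5
G00 X74.250 Y73.685
M3 S780
G1 X45.301 Y57.961 F1419
M5

Since the viewBox matches the mm dimensions, user units are millimetres directly. The only transform is the Y-flip y_m = 126.150 − y_svg.

Shape 1 is a closed polygon drawn with `<path>`. Its stroke #008000 means cut at S780, F1419. After flipping Y the toolpath is (32.784,50.823) → (8.180,27.199) → (80.063,13.664) → (22.367,35.153) → (32.784,50.823), returning to the start.

Shape 2 is a quadratic bezier drawn with `<path>`. Its stroke #008000 means cut at S780, F1419. After flipping Y the toolpath is (88.070,87.535) → (89.730,101.411) → (86.333,106.639) → (77.879,103.219) → (64.369,91.151).

Shape 3 is a rectangle drawn with `<polygon>`. Its stroke #008000 means cut at S780, F1419. After flipping Y the toolpath is (50.854,80.479) → (84.063,80.479) → (84.063,39.095) → (50.854,39.095) → (50.854,80.479), returning to the start.

Shape 4 is a open polyline drawn with `<path>`. Its stroke #008000 means cut at S780, F1419. After flipping Y the toolpath is (69.461,102.538) → (60.352,71.510) → (46.268,95.621) → (97.403,22.437).

Shape 5 is a quadratic bezier drawn with `<path>`. Its stroke #008000 means cut at S780, F1419. After flipping Y the toolpath is (71.833,104.784) → (82.618,79.599) → (87.747,59.745) → (87.219,45.220) → (81.034,36.025).

Shape 6 is a line segment drawn with `<polyline>`. Its stroke #008000 means cut at S780, F1419. After flipping Y the toolpath is (74.250,73.685) → (45.301,57.961).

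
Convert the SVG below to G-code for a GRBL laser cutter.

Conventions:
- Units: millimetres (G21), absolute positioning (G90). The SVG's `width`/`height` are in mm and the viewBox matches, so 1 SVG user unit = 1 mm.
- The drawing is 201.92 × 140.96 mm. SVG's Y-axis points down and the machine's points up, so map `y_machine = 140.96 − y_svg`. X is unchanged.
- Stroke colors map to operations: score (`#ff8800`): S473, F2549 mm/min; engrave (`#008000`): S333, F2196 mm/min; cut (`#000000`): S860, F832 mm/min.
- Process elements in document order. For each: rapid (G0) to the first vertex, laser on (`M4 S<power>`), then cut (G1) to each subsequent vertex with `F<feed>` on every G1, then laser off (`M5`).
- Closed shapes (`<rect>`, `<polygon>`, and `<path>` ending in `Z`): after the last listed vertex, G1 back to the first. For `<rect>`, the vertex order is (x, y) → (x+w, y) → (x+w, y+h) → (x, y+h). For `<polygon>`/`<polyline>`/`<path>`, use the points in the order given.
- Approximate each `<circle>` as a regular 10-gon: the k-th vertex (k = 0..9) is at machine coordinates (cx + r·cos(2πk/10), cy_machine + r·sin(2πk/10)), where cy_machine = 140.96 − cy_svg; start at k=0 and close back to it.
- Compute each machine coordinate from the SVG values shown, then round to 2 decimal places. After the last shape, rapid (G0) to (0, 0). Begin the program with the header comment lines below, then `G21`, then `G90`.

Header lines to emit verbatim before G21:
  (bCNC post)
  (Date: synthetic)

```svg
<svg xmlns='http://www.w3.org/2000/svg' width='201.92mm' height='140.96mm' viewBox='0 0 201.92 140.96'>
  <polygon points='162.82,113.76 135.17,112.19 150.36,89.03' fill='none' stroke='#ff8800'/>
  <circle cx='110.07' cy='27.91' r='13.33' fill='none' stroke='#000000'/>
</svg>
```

(bCNC post)
(Date: synthetic)
G21
G90
G0 X162.82 Y27.20
M4 S473
G1 X135.17 Y28.77 F2549
G1 X150.36 Y51.93 F2549
G1 X162.82 Y27.20 F2549
M5
G0 X123.40 Y113.05
M4 S860
G1 X120.85 Y120.89 F832
G1 X114.19 Y125.73 F832
G1 X105.95 Y125.73 F832
G1 X99.29 Y120.89 F832
G1 X96.74 Y113.05 F832
G1 X99.29 Y105.21 F832
G1 X105.95 Y100.37 F832
G1 X114.19 Y100.37 F832
G1 X120.85 Y105.21 F832
G1 X123.40 Y113.05 F832
M5
G0 X0.00 Y0.00

viewBox `0 0 201.92 140.96` with mm width/height → 1 unit = 1 mm. Flip: y_m = 140.96 − y_svg.

**Shape 1** — `<polygon>` regular polygon, stroke `#ff8800` → score (S473, F2549). Machine vertices: (162.82,27.20) → (135.17,28.77) → (150.36,51.93) → (162.82,27.20). Closed: final G1 returns to the first vertex.

**Shape 2** — `<circle>` circle, stroke `#000000` → cut (S860, F832). Machine vertices: (123.40,113.05) → (120.85,120.89) → (114.19,125.73) → (105.95,125.73) → (99.29,120.89) → (96.74,113.05) → (99.29,105.21) → (105.95,100.37) → (114.19,100.37) → (120.85,105.21) → (123.40,113.05). Closed: final G1 returns to the first vertex.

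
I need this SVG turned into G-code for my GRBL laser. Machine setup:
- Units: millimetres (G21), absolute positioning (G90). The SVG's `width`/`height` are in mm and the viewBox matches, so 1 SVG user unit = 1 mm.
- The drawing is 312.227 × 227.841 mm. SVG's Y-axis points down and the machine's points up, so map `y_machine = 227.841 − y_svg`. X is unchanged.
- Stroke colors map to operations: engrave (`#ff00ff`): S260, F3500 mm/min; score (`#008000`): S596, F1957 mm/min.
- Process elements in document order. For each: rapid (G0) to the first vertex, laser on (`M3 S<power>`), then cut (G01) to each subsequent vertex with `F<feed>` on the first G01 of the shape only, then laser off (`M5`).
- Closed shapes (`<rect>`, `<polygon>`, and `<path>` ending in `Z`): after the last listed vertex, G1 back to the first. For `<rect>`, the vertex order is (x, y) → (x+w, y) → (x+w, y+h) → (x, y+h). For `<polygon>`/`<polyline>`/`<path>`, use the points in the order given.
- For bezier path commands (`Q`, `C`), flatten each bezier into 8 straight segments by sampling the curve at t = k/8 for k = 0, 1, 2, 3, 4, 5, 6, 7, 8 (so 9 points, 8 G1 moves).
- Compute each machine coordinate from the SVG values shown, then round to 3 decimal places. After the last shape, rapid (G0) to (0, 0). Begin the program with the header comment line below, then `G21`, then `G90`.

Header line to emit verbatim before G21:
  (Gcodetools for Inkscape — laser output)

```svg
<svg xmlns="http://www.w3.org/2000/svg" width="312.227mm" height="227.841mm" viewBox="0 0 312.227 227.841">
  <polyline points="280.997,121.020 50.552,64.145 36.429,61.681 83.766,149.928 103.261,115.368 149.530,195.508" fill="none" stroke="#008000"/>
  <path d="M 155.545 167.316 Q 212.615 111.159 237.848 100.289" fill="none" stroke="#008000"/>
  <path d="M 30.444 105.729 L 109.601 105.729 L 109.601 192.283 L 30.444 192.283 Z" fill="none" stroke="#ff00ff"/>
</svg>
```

(Gcodetools for Inkscape — laser output)
G21
G90
G0 X280.997 Y106.821
M3 S596
G01 X50.552 Y163.696 F1957
G01 X36.429 Y166.160
G01 X83.766 Y77.913
G01 X103.261 Y112.473
G01 X149.530 Y32.333
M5
G0 X155.545 Y60.525
M3 S596
G01 X169.315 Y73.857 F1957
G01 X182.090 Y85.773
G01 X193.870 Y96.274
G01 X204.656 Y105.360
G01 X214.446 Y113.031
G01 X223.242 Y119.287
G01 X231.042 Y124.127
G01 X237.848 Y127.552
M5
G0 X30.444 Y122.112
M3 S260
G01 X109.601 Y122.112 F3500
G01 X109.601 Y35.558
G01 X30.444 Y35.558
G01 X30.444 Y122.112
M5
G0 X0.000 Y0.000

1 u = 1 mm; y_m = 227.841 − y.

[1] `<polyline>` open polyline, #008000→score S596 F1957: (280.997,106.821) → (50.552,163.696) → (36.429,166.160) → (83.766,77.913) → (103.261,112.473) → (149.530,32.333)

[2] `<path>` quadratic bezier, #008000→score S596 F1957: (155.545,60.525) → (169.315,73.857) → (182.090,85.773) → (193.870,96.274) → (204.656,105.360) → (214.446,113.031) → (223.242,119.287) → (231.042,124.127) → (237.848,127.552)

[3] `<path>` rectangle, #ff00ff→engrave S260 F3500: (30.444,122.112) → (109.601,122.112) → (109.601,35.558) → (30.444,35.558) → (30.444,122.112) (closed)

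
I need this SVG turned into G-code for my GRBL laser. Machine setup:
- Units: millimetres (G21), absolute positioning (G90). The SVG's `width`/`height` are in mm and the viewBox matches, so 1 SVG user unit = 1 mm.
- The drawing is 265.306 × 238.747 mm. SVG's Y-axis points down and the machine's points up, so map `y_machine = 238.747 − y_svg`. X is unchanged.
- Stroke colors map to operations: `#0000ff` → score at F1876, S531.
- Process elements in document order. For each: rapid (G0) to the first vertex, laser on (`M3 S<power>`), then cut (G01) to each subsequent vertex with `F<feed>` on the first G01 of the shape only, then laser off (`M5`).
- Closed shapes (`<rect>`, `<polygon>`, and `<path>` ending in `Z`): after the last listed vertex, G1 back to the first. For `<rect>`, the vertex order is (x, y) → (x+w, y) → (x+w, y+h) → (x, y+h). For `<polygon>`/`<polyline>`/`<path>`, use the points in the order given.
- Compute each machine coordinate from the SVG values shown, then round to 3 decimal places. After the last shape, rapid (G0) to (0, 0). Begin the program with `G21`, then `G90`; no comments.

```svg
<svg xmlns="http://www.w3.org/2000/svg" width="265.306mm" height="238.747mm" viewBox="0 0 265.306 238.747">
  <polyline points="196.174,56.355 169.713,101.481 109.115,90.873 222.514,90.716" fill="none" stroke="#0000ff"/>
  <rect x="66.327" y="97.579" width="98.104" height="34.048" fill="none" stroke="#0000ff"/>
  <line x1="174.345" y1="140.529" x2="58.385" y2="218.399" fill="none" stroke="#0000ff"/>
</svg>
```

G21
G90
G0 X196.174 Y182.392
M3 S531
G01 X169.713 Y137.266 F1876
G01 X109.115 Y147.874
G01 X222.514 Y148.031
M5
G0 X66.327 Y141.168
M3 S531
G01 X164.431 Y141.168 F1876
G01 X164.431 Y107.120
G01 X66.327 Y107.120
G01 X66.327 Y141.168
M5
G0 X174.345 Y98.218
M3 S531
G01 X58.385 Y20.348 F1876
M5
G0 X0.000 Y0.000

1 u = 1 mm; y_m = 238.747 − y.

[1] `<polyline>` open polyline, #0000ff→score S531 F1876: (196.174,182.392) → (169.713,137.266) → (109.115,147.874) → (222.514,148.031)

[2] `<rect>` rectangle, #0000ff→score S531 F1876: (66.327,141.168) → (164.431,141.168) → (164.431,107.120) → (66.327,107.120) → (66.327,141.168) (closed)

[3] `<line>` line segment, #0000ff→score S531 F1876: (174.345,98.218) → (58.385,20.348)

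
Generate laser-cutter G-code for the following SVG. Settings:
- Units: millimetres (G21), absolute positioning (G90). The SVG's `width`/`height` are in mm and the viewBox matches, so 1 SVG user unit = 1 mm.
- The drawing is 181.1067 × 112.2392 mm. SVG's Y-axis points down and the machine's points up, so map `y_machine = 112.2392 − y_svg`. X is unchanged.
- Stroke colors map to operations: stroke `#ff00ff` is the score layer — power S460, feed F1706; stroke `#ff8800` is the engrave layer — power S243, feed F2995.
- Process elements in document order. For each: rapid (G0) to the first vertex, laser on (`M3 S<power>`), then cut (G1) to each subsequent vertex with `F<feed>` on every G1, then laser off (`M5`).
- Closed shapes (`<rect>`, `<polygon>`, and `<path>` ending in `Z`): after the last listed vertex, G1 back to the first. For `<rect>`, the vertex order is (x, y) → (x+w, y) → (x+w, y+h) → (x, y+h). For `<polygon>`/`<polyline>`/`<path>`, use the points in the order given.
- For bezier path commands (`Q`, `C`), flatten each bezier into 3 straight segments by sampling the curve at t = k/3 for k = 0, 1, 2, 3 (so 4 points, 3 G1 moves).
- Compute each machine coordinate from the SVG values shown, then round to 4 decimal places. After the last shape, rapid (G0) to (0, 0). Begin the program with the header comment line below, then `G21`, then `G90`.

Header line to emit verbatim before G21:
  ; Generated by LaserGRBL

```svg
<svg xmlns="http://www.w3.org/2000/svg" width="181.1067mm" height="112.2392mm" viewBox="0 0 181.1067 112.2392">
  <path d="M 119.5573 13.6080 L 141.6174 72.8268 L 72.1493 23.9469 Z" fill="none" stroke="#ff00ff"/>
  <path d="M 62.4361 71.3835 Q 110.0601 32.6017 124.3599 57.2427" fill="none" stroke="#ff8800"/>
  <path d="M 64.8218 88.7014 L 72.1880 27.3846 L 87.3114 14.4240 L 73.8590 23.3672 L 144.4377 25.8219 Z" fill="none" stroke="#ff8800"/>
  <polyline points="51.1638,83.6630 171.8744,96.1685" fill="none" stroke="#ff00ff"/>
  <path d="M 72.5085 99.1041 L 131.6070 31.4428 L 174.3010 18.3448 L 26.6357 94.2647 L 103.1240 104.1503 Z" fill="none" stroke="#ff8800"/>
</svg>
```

1 u = 1 mm; y_m = 112.2392 − y.

[1] `<path>` closed polygon, #ff00ff→score S460 F1706: (119.5573,98.6312) → (141.6174,39.4124) → (72.1493,88.2923) → (119.5573,98.6312) (closed)

[2] `<path>` quadratic bezier, #ff8800→engrave S243 F2995: (62.4361,40.8557) → (90.4827,59.6633) → (111.1240,64.3769) → (124.3599,54.9965)

[3] `<path>` closed polygon, #ff8800→engrave S243 F2995: (64.8218,23.5378) → (72.1880,84.8546) → (87.3114,97.8152) → (73.8590,88.8720) → (144.4377,86.4173) → (64.8218,23.5378) (closed)

[4] `<polyline>` line segment, #ff00ff→score S460 F1706: (51.1638,28.5762) → (171.8744,16.0707)

[5] `<path>` closed polygon, #ff8800→engrave S243 F2995: (72.5085,13.1351) → (131.6070,80.7964) → (174.3010,93.8944) → (26.6357,17.9745) → (103.1240,8.0889) → (72.5085,13.1351) (closed)

; Generated by LaserGRBL
G21
G90
G0 X119.5573 Y98.6312
M3 S460
G1 X141.6174 Y39.4124 F1706
G1 X72.1493 Y88.2923 F1706
G1 X119.5573 Y98.6312 F1706
M5
G0 X62.4361 Y40.8557
M3 S243
G1 X90.4827 Y59.6633 F2995
G1 X111.1240 Y64.3769 F2995
G1 X124.3599 Y54.9965 F2995
M5
G0 X64.8218 Y23.5378
M3 S243
G1 X72.1880 Y84.8546 F2995
G1 X87.3114 Y97.8152 F2995
G1 X73.8590 Y88.8720 F2995
G1 X144.4377 Y86.4173 F2995
G1 X64.8218 Y23.5378 F2995
M5
G0 X51.1638 Y28.5762
M3 S460
G1 X171.8744 Y16.0707 F1706
M5
G0 X72.5085 Y13.1351
M3 S243
G1 X131.6070 Y80.7964 F2995
G1 X174.3010 Y93.8944 F2995
G1 X26.6357 Y17.9745 F2995
G1 X103.1240 Y8.0889 F2995
G1 X72.5085 Y13.1351 F2995
M5
G0 X0.0000 Y0.0000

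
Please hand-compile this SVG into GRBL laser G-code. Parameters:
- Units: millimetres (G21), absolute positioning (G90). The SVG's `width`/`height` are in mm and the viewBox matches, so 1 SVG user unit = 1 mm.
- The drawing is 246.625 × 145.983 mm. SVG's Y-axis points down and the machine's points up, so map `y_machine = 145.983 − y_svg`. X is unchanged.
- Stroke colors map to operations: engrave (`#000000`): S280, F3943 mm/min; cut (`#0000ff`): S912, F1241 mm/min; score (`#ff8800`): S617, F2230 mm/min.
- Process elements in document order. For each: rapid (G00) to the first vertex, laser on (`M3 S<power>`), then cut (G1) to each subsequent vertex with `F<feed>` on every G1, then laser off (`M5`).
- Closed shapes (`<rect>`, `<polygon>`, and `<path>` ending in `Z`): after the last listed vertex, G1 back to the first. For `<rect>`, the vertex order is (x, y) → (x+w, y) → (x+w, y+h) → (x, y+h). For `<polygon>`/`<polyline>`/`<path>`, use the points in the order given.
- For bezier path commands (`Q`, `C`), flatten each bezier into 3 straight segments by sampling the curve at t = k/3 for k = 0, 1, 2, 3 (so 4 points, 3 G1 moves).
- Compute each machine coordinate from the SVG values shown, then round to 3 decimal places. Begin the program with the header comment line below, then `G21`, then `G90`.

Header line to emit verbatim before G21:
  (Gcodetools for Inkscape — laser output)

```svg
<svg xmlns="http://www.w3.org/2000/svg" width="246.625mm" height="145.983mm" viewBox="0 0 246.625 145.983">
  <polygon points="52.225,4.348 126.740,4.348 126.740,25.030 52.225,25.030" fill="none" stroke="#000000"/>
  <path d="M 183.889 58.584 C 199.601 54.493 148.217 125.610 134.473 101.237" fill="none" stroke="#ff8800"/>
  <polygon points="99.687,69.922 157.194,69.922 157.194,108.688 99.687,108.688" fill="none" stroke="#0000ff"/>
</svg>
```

Since the viewBox matches the mm dimensions, user units are millimetres directly. The only transform is the Y-flip y_m = 145.983 − y_svg.

Shape 1 is a rectangle drawn with `<polygon>`. Its stroke #000000 means engrave at S280, F3943. After flipping Y the toolpath is (52.225,141.635) → (126.740,141.635) → (126.740,120.953) → (52.225,120.953) → (52.225,141.635), returning to the start.

Shape 2 is a cubic bezier drawn with `<path>`. Its stroke #ff8800 means score at S617, F2230. After flipping Y the toolpath is (183.889,87.399) → (181.115,72.743) → (156.885,45.881) → (134.473,44.746).

Shape 3 is a rectangle drawn with `<polygon>`. Its stroke #0000ff means cut at S912, F1241. After flipping Y the toolpath is (99.687,76.061) → (157.194,76.061) → (157.194,37.295) → (99.687,37.295) → (99.687,76.061), returning to the start.

(Gcodetools for Inkscape — laser output)
G21
G90
G00 X52.225 Y141.635
M3 S280
G1 X126.740 Y141.635 F3943
G1 X126.740 Y120.953 F3943
G1 X52.225 Y120.953 F3943
G1 X52.225 Y141.635 F3943
M5
G00 X183.889 Y87.399
M3 S617
G1 X181.115 Y72.743 F2230
G1 X156.885 Y45.881 F2230
G1 X134.473 Y44.746 F2230
M5
G00 X99.687 Y76.061
M3 S912
G1 X157.194 Y76.061 F1241
G1 X157.194 Y37.295 F1241
G1 X99.687 Y37.295 F1241
G1 X99.687 Y76.061 F1241
M5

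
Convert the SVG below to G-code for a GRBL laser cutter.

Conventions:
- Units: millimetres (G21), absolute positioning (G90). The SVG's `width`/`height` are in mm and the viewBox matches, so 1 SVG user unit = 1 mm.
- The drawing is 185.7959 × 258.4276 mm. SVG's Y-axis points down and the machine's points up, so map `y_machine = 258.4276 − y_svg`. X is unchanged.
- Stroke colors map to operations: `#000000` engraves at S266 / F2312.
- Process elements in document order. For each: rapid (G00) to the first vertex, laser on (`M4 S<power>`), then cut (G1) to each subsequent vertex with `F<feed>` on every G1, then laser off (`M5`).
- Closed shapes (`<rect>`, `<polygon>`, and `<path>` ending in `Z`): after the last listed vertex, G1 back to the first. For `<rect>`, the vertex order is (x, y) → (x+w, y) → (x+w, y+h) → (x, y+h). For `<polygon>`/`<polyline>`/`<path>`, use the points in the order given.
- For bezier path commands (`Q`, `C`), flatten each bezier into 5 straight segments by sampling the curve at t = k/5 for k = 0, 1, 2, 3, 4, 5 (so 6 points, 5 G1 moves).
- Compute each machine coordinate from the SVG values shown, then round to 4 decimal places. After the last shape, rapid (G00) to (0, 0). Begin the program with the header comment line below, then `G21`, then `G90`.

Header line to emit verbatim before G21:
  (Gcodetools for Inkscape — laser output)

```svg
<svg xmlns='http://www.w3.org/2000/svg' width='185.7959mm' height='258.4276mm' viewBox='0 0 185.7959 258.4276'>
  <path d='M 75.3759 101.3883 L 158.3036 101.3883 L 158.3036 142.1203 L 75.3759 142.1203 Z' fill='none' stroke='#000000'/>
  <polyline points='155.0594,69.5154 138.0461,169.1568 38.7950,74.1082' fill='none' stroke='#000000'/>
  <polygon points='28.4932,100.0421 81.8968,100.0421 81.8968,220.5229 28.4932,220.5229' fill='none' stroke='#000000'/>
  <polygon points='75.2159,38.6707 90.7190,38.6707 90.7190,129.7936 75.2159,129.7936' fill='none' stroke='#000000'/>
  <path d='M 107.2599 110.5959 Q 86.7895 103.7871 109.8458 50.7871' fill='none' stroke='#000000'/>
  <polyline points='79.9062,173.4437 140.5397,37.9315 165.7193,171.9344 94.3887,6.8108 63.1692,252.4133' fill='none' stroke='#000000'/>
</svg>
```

(Gcodetools for Inkscape — laser output)
G21
G90
G00 X75.3759 Y157.0393
M4 S266
G1 X158.3036 Y157.0393 F2312
G1 X158.3036 Y116.3073 F2312
G1 X75.3759 Y116.3073 F2312
G1 X75.3759 Y157.0393 F2312
M5
G00 X155.0594 Y188.9122
M4 S266
G1 X138.0461 Y89.2708 F2312
G1 X38.7950 Y184.3194 F2312
M5
G00 X28.4932 Y158.3855
M4 S266
G1 X81.8968 Y158.3855 F2312
G1 X81.8968 Y37.9047 F2312
G1 X28.4932 Y37.9047 F2312
G1 X28.4932 Y158.3855 F2312
M5
G00 X75.2159 Y219.7569
M4 S266
G1 X90.7190 Y219.7569 F2312
G1 X90.7190 Y128.6340 F2312
G1 X75.2159 Y128.6340 F2312
G1 X75.2159 Y219.7569 F2312
M5
G00 X107.2599 Y147.8317
M4 S266
G1 X100.8128 Y152.4029 F2312
G1 X97.8479 Y160.6693 F2312
G1 X98.3650 Y172.6311 F2312
G1 X102.3643 Y188.2881 F2312
G1 X109.8458 Y207.6405 F2312
M5
G00 X79.9062 Y84.9839
M4 S266
G1 X140.5397 Y220.4961 F2312
G1 X165.7193 Y86.4932 F2312
G1 X94.3887 Y251.6168 F2312
G1 X63.1692 Y6.0143 F2312
M5
G00 X0.0000 Y0.0000

1 u = 1 mm; y_m = 258.4276 − y.

[1] `<path>` rectangle, #000000→engrave S266 F2312: (75.3759,157.0393) → (158.3036,157.0393) → (158.3036,116.3073) → (75.3759,116.3073) → (75.3759,157.0393) (closed)

[2] `<polyline>` open polyline, #000000→engrave S266 F2312: (155.0594,188.9122) → (138.0461,89.2708) → (38.7950,184.3194)

[3] `<polygon>` rectangle, #000000→engrave S266 F2312: (28.4932,158.3855) → (81.8968,158.3855) → (81.8968,37.9047) → (28.4932,37.9047) → (28.4932,158.3855) (closed)

[4] `<polygon>` rectangle, #000000→engrave S266 F2312: (75.2159,219.7569) → (90.7190,219.7569) → (90.7190,128.6340) → (75.2159,128.6340) → (75.2159,219.7569) (closed)

[5] `<path>` quadratic bezier, #000000→engrave S266 F2312: (107.2599,147.8317) → (100.8128,152.4029) → (97.8479,160.6693) → (98.3650,172.6311) → (102.3643,188.2881) → (109.8458,207.6405)

[6] `<polyline>` open polyline, #000000→engrave S266 F2312: (79.9062,84.9839) → (140.5397,220.4961) → (165.7193,86.4932) → (94.3887,251.6168) → (63.1692,6.0143)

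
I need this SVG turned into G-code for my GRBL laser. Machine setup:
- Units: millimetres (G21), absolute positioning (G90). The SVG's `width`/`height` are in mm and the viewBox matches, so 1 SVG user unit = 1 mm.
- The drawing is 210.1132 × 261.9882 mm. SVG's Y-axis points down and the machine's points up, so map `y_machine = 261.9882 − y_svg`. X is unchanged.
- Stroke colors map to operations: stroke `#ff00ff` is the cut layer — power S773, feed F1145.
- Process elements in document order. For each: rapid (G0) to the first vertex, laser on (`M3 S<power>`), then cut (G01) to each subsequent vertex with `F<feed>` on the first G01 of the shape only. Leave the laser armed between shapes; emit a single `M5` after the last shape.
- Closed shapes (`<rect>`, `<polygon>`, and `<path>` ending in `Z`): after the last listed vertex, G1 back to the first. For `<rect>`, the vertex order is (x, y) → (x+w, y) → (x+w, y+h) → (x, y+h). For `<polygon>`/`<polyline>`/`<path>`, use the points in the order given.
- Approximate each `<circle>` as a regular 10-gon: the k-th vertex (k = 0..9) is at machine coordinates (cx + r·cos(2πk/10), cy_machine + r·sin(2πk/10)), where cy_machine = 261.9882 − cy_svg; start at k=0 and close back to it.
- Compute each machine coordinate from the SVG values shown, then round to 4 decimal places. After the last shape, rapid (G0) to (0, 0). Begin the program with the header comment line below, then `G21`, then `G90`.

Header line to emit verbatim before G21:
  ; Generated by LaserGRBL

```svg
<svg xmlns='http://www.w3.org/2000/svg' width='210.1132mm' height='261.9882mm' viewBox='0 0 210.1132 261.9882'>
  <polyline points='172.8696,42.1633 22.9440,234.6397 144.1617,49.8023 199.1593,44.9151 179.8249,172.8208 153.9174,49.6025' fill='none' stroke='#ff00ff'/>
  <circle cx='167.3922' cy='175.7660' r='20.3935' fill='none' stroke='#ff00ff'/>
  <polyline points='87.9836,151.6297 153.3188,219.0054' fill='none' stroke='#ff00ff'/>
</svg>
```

; Generated by LaserGRBL
G21
G90
G0 X172.8696 Y219.8249
M3 S773
G01 X22.9440 Y27.3485 F1145
G01 X144.1617 Y212.1859
G01 X199.1593 Y217.0731
G01 X179.8249 Y89.1674
G01 X153.9174 Y212.3857
G0 X187.7857 Y86.2222
M3 S773
G01 X183.8909 Y98.2092 F1145
G01 X173.6941 Y105.6176
G01 X161.0903 Y105.6176
G01 X150.8935 Y98.2092
G01 X146.9987 Y86.2222
G01 X150.8935 Y74.2352
G01 X161.0903 Y66.8268
G01 X173.6941 Y66.8268
G01 X183.8909 Y74.2352
G01 X187.7857 Y86.2222
G0 X87.9836 Y110.3585
M3 S773
G01 X153.3188 Y42.9828 F1145
M5
G0 X0.0000 Y0.0000

1 u = 1 mm; y_m = 261.9882 − y.

[1] `<polyline>` open polyline, #ff00ff→cut S773 F1145: (172.8696,219.8249) → (22.9440,27.3485) → (144.1617,212.1859) → (199.1593,217.0731) → (179.8249,89.1674) → (153.9174,212.3857)

[2] `<circle>` circle, #ff00ff→cut S773 F1145: (187.7857,86.2222) → (183.8909,98.2092) → (173.6941,105.6176) → (161.0903,105.6176) → (150.8935,98.2092) → (146.9987,86.2222) → (150.8935,74.2352) → (161.0903,66.8268) → (173.6941,66.8268) → (183.8909,74.2352) → (187.7857,86.2222) (closed)

[3] `<polyline>` line segment, #ff00ff→cut S773 F1145: (87.9836,110.3585) → (153.3188,42.9828)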